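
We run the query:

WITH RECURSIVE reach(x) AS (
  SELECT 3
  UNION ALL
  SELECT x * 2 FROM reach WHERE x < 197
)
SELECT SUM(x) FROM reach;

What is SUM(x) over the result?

765

Base: x=3.
Iteration 1: 3 < 197 holds -> x = 3 * 2 = 6.
Iteration 2: 6 < 197 holds -> x = 6 * 2 = 12.
Iteration 3: 12 < 197 holds -> x = 12 * 2 = 24.
Iteration 4: 24 < 197 holds -> x = 24 * 2 = 48.
Iteration 5: 48 < 197 holds -> x = 48 * 2 = 96.
Iteration 6: 96 < 197 holds -> x = 96 * 2 = 192.
Iteration 7: 192 < 197 holds -> x = 192 * 2 = 384.
Iteration 8: 384 < 197 fails; recursion stops.
SUM(x) = 3 + 6 + 12 + 24 + 48 + 96 + 192 + 384 = 765.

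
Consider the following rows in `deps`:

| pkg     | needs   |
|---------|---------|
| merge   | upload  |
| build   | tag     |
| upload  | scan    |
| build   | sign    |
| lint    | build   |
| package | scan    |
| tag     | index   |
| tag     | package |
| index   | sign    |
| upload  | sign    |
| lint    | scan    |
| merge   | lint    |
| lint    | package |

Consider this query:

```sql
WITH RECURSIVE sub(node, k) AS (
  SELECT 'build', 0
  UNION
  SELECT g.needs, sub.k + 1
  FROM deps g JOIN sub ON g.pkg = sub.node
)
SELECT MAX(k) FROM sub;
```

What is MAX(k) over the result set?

3

Base: (build, k=0).
Iteration 1: edges from {build} -> (sign, k=1), (tag, k=1).
Iteration 2: edges from {sign,tag} -> (index, k=2), (package, k=2).
Iteration 3: edges from {index,package} -> (scan, k=3), (sign, k=3).
Iteration 4: no outgoing edges from {scan,sign}; recursion stops.
k values: 0, 1, 1, 2, 2, 3, 3; the maximum is 3.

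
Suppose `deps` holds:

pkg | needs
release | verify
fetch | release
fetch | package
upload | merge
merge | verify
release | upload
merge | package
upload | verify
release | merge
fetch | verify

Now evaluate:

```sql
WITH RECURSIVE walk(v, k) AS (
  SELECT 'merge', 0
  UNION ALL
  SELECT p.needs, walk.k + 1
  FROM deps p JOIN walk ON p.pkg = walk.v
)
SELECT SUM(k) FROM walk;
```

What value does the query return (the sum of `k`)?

Base: (merge, k=0).
Iteration 1: edges from {merge} -> (package, k=1), (verify, k=1).
Iteration 2: no outgoing edges from {package,verify}; recursion stops.
SUM(k) = 0 + 1 + 1 = 2.

2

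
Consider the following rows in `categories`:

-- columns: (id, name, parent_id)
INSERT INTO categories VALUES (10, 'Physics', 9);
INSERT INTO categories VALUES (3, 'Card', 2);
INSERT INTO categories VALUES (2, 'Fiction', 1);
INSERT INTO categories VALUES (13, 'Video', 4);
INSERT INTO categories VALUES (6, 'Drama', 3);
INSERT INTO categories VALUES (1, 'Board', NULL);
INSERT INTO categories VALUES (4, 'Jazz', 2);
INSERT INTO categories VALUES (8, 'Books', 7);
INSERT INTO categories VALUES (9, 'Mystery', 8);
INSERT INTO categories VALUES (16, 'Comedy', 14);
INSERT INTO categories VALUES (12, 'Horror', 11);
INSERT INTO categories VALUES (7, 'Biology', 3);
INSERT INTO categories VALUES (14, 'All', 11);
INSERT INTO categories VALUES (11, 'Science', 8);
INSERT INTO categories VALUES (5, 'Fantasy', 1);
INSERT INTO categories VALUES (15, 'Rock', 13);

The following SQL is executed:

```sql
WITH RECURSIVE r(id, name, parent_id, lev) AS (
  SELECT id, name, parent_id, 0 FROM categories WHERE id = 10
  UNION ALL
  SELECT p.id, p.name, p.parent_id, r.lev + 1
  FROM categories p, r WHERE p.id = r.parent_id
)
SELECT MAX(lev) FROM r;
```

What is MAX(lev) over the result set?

Base: id=10 (Physics), parent_id=9, lev 0.
Iteration 1: join on id=9 -> Mystery (id 9, parent_id=8, lev 1).
Iteration 2: join on id=8 -> Books (id 8, parent_id=7, lev 2).
Iteration 3: join on id=7 -> Biology (id 7, parent_id=3, lev 3).
Iteration 4: join on id=3 -> Card (id 3, parent_id=2, lev 4).
Iteration 5: join on id=2 -> Fiction (id 2, parent_id=1, lev 5).
Iteration 6: join on id=1 -> Board (id 1, parent_id=NULL, lev 6).
Iteration 7: parent_id is NULL; no match; recursion stops.
lev values: 0, 1, 2, 3, 4, 5, 6; the maximum is 6.

6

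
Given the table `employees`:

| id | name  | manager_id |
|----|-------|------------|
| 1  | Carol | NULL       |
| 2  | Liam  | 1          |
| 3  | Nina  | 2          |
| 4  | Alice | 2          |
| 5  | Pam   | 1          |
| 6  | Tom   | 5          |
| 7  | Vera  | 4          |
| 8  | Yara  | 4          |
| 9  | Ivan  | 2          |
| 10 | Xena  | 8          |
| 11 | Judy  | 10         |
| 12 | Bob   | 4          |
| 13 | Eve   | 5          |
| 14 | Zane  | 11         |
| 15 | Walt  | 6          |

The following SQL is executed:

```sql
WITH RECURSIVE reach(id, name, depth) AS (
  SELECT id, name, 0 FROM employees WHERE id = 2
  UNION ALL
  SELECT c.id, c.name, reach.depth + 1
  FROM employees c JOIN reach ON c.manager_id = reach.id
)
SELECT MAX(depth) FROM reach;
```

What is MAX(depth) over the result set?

5

Base: id=2 (Liam) at depth 0.
Iteration 1: rows with manager_id in {2} -> Nina (id 3, depth 1), Alice (id 4, depth 1), Ivan (id 9, depth 1).
Iteration 2: rows with manager_id in {3,4,9} -> Vera (id 7, depth 2), Yara (id 8, depth 2), Bob (id 12, depth 2).
Iteration 3: rows with manager_id in {7,8,12} -> Xena (id 10, depth 3).
Iteration 4: rows with manager_id in {10} -> Judy (id 11, depth 4).
Iteration 5: rows with manager_id in {11} -> Zane (id 14, depth 5).
Iteration 6: no rows with manager_id in {14}; recursion stops.
depth values: 0, 1, 1, 1, 2, 2, 2, 3, 4, 5; the maximum is 5.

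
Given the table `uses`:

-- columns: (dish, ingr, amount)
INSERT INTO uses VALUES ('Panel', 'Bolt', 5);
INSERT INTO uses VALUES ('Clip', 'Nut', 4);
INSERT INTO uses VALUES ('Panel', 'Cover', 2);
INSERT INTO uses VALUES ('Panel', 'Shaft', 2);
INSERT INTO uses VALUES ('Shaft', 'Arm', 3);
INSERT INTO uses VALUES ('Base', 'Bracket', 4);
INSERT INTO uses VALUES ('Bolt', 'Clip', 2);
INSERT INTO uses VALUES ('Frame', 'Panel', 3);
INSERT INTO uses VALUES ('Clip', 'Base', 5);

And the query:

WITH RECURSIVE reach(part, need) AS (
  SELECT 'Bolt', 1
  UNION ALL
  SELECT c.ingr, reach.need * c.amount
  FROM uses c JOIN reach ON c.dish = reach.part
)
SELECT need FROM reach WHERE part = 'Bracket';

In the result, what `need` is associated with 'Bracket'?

40

Base: (Bolt, need=1).
Iteration 1: components of {Bolt} -> Clip = 1*2 = 2.
Iteration 2: components of {Clip} -> Base = 2*5 = 10, Nut = 2*4 = 8.
Iteration 3: components of {Base,Nut} -> Bracket = 10*4 = 40.
Iteration 4: no further components; recursion stops.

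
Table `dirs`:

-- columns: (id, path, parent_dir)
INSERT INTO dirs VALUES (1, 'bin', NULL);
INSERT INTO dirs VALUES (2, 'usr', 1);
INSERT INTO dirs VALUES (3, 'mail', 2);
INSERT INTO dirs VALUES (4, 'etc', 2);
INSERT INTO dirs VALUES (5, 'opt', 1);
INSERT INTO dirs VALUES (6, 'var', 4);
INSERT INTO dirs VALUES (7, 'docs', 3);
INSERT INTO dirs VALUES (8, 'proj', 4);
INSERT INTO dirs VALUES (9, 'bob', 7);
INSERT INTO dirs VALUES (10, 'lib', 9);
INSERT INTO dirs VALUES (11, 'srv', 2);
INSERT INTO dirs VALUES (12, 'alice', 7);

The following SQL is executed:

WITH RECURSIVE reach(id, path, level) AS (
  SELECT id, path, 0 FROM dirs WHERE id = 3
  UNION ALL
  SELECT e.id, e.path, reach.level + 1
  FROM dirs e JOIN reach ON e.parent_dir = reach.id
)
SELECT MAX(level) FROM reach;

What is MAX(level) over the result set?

3

Base: id=3 (mail) at level 0.
Iteration 1: rows with parent_dir in {3} -> docs (id 7, level 1).
Iteration 2: rows with parent_dir in {7} -> bob (id 9, level 2), alice (id 12, level 2).
Iteration 3: rows with parent_dir in {9,12} -> lib (id 10, level 3).
Iteration 4: no rows with parent_dir in {10}; recursion stops.
level values: 0, 1, 2, 2, 3; the maximum is 3.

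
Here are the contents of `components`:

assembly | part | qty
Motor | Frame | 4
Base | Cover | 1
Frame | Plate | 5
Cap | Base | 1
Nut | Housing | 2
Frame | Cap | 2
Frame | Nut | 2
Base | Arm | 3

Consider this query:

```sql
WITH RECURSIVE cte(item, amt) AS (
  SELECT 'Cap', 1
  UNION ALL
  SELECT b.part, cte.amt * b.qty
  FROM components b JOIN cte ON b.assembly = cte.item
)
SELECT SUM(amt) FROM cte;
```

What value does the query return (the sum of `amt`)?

6

Base: (Cap, amt=1).
Iteration 1: components of {Cap} -> Base = 1*1 = 1.
Iteration 2: components of {Base} -> Arm = 1*3 = 3, Cover = 1*1 = 1.
Iteration 3: no further components; recursion stops.
SUM(amt) = 1 + 1 + 3 + 1 = 6.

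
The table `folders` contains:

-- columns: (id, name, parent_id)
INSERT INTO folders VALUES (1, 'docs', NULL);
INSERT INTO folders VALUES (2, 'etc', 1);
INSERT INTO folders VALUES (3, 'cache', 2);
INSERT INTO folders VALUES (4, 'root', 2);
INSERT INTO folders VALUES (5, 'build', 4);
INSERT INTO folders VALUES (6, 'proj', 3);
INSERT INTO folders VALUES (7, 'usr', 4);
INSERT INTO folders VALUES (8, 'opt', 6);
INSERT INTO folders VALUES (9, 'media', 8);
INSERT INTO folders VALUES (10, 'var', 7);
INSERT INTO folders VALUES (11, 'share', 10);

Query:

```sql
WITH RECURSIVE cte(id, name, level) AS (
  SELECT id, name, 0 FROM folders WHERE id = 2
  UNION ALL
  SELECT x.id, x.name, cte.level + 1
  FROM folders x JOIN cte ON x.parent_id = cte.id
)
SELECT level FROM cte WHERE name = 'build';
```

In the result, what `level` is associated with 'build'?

Base: id=2 (etc) at level 0.
Iteration 1: rows with parent_id in {2} -> cache (id 3, level 1), root (id 4, level 1).
Iteration 2: rows with parent_id in {3,4} -> build (id 5, level 2), proj (id 6, level 2), usr (id 7, level 2).
Iteration 3: rows with parent_id in {5,6,7} -> opt (id 8, level 3), var (id 10, level 3).
Iteration 4: rows with parent_id in {8,10} -> media (id 9, level 4), share (id 11, level 4).
Iteration 5: no rows with parent_id in {9,11}; recursion stops.

2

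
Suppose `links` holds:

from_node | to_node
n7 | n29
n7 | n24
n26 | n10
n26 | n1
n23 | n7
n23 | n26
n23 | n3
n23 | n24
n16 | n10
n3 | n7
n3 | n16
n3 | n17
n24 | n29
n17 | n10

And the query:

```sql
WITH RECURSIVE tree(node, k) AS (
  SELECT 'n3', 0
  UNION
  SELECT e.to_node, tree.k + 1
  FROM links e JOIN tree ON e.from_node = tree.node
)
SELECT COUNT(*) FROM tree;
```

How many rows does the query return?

Base: (n3, k=0).
Iteration 1: edges from {n3} -> (n16, k=1), (n17, k=1), (n7, k=1).
Iteration 2: edges from {n16,n17,n7} -> (n10, k=2), (n24, k=2), (n29, k=2). [UNION drops 1 duplicate row(s)]
Iteration 3: edges from {n10,n24,n29} -> (n29, k=3).
Iteration 4: no outgoing edges from {n29}; recursion stops.
Total rows emitted: 8.

8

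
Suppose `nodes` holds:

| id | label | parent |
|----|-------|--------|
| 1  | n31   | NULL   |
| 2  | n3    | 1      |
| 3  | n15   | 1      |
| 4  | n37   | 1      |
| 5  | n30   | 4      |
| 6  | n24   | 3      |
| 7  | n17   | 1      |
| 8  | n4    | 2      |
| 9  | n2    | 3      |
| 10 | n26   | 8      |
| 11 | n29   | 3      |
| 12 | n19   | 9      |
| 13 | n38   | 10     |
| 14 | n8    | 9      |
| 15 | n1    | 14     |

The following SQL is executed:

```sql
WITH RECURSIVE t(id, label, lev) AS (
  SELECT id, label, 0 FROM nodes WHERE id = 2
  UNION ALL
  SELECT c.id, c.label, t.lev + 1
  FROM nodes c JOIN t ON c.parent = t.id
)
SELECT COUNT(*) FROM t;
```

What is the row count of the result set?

4

Base: id=2 (n3) at lev 0.
Iteration 1: rows with parent in {2} -> n4 (id 8, lev 1).
Iteration 2: rows with parent in {8} -> n26 (id 10, lev 2).
Iteration 3: rows with parent in {10} -> n38 (id 13, lev 3).
Iteration 4: no rows with parent in {13}; recursion stops.
Total rows emitted: 4.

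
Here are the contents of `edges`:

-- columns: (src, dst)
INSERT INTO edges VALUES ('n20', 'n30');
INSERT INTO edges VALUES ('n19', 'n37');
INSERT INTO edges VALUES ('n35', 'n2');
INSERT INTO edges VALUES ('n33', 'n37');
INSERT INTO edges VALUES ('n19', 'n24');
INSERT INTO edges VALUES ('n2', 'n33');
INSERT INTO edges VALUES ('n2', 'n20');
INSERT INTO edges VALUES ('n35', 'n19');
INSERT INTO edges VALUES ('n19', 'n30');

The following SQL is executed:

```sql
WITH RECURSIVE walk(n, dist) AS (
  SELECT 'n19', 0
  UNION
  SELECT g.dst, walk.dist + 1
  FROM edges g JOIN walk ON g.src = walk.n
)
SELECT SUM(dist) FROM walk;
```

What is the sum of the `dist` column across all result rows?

3

Base: (n19, dist=0).
Iteration 1: edges from {n19} -> (n24, dist=1), (n30, dist=1), (n37, dist=1).
Iteration 2: no outgoing edges from {n24,n30,n37}; recursion stops.
SUM(dist) = 0 + 1 + 1 + 1 = 3.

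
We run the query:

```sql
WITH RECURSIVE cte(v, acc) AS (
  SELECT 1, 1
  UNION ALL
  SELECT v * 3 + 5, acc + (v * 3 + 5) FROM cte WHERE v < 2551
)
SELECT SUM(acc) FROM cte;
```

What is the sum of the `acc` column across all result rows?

17116

Base: v=1, acc=1.
Iteration 1: 1 < 2551 holds -> v = 1 * 3 + 5 = 8, acc = 1 + 8 = 9.
Iteration 2: 8 < 2551 holds -> v = 8 * 3 + 5 = 29, acc = 9 + 29 = 38.
Iteration 3: 29 < 2551 holds -> v = 29 * 3 + 5 = 92, acc = 38 + 92 = 130.
Iteration 4: 92 < 2551 holds -> v = 92 * 3 + 5 = 281, acc = 130 + 281 = 411.
Iteration 5: 281 < 2551 holds -> v = 281 * 3 + 5 = 848, acc = 411 + 848 = 1259.
Iteration 6: 848 < 2551 holds -> v = 848 * 3 + 5 = 2549, acc = 1259 + 2549 = 3808.
Iteration 7: 2549 < 2551 holds -> v = 2549 * 3 + 5 = 7652, acc = 3808 + 7652 = 11460.
Iteration 8: 7652 < 2551 fails; recursion stops.
SUM(acc) = 1 + 9 + 38 + 130 + 411 + 1259 + 3808 + 11460 = 17116.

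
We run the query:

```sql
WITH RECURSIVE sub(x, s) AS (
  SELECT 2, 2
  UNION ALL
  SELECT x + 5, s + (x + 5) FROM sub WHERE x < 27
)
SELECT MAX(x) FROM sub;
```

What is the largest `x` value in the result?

Base: x=2, s=2.
Iteration 1: 2 < 27 holds -> x = 2 + 5 = 7, s = 2 + 7 = 9.
Iteration 2: 7 < 27 holds -> x = 7 + 5 = 12, s = 9 + 12 = 21.
Iteration 3: 12 < 27 holds -> x = 12 + 5 = 17, s = 21 + 17 = 38.
Iteration 4: 17 < 27 holds -> x = 17 + 5 = 22, s = 38 + 22 = 60.
Iteration 5: 22 < 27 holds -> x = 22 + 5 = 27, s = 60 + 27 = 87.
Iteration 6: 27 < 27 fails; recursion stops.
x values: 2, 7, 12, 17, 22, 27; the maximum is 27.

27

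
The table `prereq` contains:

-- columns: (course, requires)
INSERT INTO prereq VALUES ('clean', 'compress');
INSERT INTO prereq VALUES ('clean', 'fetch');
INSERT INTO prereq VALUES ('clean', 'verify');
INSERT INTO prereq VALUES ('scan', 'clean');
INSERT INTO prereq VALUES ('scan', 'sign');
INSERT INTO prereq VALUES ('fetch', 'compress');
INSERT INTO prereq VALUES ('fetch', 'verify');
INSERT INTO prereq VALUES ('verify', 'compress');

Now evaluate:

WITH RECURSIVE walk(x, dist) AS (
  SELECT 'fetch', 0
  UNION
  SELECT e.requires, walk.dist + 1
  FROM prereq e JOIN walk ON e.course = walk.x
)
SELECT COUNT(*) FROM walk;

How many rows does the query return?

Base: (fetch, dist=0).
Iteration 1: edges from {fetch} -> (compress, dist=1), (verify, dist=1).
Iteration 2: edges from {compress,verify} -> (compress, dist=2).
Iteration 3: no outgoing edges from {compress}; recursion stops.
Total rows emitted: 4.

4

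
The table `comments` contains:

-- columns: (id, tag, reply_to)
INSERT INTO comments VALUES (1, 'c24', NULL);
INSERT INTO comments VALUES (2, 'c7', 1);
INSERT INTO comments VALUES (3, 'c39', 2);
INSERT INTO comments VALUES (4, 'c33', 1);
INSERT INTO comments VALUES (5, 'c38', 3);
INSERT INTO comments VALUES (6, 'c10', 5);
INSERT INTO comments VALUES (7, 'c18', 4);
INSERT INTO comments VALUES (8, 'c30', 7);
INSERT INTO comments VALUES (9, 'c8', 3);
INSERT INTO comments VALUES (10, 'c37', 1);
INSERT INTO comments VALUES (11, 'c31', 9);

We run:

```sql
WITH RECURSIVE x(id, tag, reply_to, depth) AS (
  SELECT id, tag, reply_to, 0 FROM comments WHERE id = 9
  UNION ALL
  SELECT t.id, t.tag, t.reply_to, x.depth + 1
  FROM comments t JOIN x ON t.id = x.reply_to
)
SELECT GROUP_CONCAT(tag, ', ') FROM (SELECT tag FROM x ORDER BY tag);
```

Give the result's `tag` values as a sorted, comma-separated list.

c24, c39, c7, c8

Base: id=9 (c8), reply_to=3, depth 0.
Iteration 1: join on id=3 -> c39 (id 3, reply_to=2, depth 1).
Iteration 2: join on id=2 -> c7 (id 2, reply_to=1, depth 2).
Iteration 3: join on id=1 -> c24 (id 1, reply_to=NULL, depth 3).
Iteration 4: reply_to is NULL; no match; recursion stops.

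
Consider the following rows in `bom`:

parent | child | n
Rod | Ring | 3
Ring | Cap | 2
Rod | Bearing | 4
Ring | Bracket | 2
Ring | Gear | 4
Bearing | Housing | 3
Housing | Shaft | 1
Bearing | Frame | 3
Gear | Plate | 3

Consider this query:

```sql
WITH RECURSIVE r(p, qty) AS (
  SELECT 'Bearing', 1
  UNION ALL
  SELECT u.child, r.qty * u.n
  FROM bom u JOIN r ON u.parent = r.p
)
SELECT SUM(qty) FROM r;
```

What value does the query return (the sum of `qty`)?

Base: (Bearing, qty=1).
Iteration 1: components of {Bearing} -> Frame = 1*3 = 3, Housing = 1*3 = 3.
Iteration 2: components of {Frame,Housing} -> Shaft = 3*1 = 3.
Iteration 3: no further components; recursion stops.
SUM(qty) = 1 + 3 + 3 + 3 = 10.

10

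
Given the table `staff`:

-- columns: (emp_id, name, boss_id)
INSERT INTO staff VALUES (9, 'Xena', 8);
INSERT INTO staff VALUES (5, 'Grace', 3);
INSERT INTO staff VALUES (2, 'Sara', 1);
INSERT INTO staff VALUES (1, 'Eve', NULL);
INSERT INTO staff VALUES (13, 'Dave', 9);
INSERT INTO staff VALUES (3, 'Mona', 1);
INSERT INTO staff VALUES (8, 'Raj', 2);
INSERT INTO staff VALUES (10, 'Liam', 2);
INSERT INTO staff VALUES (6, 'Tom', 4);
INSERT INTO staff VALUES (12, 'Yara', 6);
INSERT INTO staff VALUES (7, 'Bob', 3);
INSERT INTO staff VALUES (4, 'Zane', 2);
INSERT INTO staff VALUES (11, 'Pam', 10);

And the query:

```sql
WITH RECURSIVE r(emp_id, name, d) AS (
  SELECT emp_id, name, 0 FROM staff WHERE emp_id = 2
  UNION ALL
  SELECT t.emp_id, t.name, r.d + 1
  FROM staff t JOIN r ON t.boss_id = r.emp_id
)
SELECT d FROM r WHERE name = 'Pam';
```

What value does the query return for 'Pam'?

Base: emp_id=2 (Sara) at d 0.
Iteration 1: rows with boss_id in {2} -> Zane (id 4, d 1), Raj (id 8, d 1), Liam (id 10, d 1).
Iteration 2: rows with boss_id in {4,8,10} -> Tom (id 6, d 2), Xena (id 9, d 2), Pam (id 11, d 2).
Iteration 3: rows with boss_id in {6,9,11} -> Yara (id 12, d 3), Dave (id 13, d 3).
Iteration 4: no rows with boss_id in {12,13}; recursion stops.

2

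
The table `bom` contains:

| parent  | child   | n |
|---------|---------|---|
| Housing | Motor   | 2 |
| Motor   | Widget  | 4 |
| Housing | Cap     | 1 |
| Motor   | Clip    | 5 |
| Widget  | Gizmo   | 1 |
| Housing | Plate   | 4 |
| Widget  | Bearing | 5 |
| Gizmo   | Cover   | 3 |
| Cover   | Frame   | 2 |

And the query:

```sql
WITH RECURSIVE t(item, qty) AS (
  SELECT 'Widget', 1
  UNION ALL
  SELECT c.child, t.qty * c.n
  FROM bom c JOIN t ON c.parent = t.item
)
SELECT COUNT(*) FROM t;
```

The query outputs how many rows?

5

Base: (Widget, qty=1).
Iteration 1: components of {Widget} -> Bearing = 1*5 = 5, Gizmo = 1*1 = 1.
Iteration 2: components of {Bearing,Gizmo} -> Cover = 1*3 = 3.
Iteration 3: components of {Cover} -> Frame = 3*2 = 6.
Iteration 4: no further components; recursion stops.
Total rows emitted: 5.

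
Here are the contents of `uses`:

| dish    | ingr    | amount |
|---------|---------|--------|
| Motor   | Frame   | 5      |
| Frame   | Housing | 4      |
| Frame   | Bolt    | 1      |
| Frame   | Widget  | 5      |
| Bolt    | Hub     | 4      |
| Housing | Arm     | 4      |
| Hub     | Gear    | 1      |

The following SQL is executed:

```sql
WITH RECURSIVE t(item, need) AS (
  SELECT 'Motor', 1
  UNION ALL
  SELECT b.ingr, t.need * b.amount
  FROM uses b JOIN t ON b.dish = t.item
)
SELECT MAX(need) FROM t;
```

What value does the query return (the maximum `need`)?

80

Base: (Motor, need=1).
Iteration 1: components of {Motor} -> Frame = 1*5 = 5.
Iteration 2: components of {Frame} -> Bolt = 5*1 = 5, Housing = 5*4 = 20, Widget = 5*5 = 25.
Iteration 3: components of {Bolt,Housing,Widget} -> Arm = 20*4 = 80, Hub = 5*4 = 20.
Iteration 4: components of {Arm,Hub} -> Gear = 20*1 = 20.
Iteration 5: no further components; recursion stops.
need values: 1, 5, 20, 5, 25, 80, 20, 20; the maximum is 80.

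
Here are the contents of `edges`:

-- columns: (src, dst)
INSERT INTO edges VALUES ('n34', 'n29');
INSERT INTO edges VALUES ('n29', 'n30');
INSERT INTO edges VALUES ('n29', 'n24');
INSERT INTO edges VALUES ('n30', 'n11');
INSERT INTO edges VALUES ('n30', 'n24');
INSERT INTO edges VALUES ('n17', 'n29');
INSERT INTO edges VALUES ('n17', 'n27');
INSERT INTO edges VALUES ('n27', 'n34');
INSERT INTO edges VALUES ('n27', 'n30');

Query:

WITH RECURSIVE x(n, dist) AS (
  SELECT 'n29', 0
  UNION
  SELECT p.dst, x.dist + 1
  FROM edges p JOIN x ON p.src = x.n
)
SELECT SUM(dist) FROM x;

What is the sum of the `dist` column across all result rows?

6

Base: (n29, dist=0).
Iteration 1: edges from {n29} -> (n24, dist=1), (n30, dist=1).
Iteration 2: edges from {n24,n30} -> (n11, dist=2), (n24, dist=2).
Iteration 3: no outgoing edges from {n11,n24}; recursion stops.
SUM(dist) = 0 + 1 + 1 + 2 + 2 = 6.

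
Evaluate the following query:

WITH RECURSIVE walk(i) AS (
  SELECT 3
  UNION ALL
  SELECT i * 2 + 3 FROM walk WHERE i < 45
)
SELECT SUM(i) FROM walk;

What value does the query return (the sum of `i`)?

Base: i=3.
Iteration 1: 3 < 45 holds -> i = 3 * 2 + 3 = 9.
Iteration 2: 9 < 45 holds -> i = 9 * 2 + 3 = 21.
Iteration 3: 21 < 45 holds -> i = 21 * 2 + 3 = 45.
Iteration 4: 45 < 45 fails; recursion stops.
SUM(i) = 3 + 9 + 21 + 45 = 78.

78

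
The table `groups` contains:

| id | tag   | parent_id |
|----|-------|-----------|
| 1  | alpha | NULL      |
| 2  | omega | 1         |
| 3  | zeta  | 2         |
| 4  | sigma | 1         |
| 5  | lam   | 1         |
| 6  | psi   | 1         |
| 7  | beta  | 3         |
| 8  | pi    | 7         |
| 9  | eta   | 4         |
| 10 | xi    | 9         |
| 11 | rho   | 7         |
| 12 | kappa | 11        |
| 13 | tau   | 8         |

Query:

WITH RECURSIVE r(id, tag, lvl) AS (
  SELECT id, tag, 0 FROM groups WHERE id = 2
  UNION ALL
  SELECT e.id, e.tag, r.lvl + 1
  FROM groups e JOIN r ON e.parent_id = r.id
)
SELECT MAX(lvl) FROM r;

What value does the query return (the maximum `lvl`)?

Base: id=2 (omega) at lvl 0.
Iteration 1: rows with parent_id in {2} -> zeta (id 3, lvl 1).
Iteration 2: rows with parent_id in {3} -> beta (id 7, lvl 2).
Iteration 3: rows with parent_id in {7} -> pi (id 8, lvl 3), rho (id 11, lvl 3).
Iteration 4: rows with parent_id in {8,11} -> kappa (id 12, lvl 4), tau (id 13, lvl 4).
Iteration 5: no rows with parent_id in {12,13}; recursion stops.
lvl values: 0, 1, 2, 3, 3, 4, 4; the maximum is 4.

4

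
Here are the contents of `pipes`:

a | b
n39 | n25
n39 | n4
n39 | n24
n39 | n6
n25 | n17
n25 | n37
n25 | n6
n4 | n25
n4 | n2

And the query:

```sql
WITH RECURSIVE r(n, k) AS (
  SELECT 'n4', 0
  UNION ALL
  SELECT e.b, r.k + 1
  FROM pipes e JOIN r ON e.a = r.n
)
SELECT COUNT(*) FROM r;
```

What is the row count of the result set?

6

Base: (n4, k=0).
Iteration 1: edges from {n4} -> (n2, k=1), (n25, k=1).
Iteration 2: edges from {n2,n25} -> (n17, k=2), (n37, k=2), (n6, k=2).
Iteration 3: no outgoing edges from {n17,n37,n6}; recursion stops.
Total rows emitted: 6.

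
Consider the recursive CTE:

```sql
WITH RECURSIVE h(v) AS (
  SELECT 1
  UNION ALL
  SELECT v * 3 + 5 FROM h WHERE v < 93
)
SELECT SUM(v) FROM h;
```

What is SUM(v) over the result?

411

Base: v=1.
Iteration 1: 1 < 93 holds -> v = 1 * 3 + 5 = 8.
Iteration 2: 8 < 93 holds -> v = 8 * 3 + 5 = 29.
Iteration 3: 29 < 93 holds -> v = 29 * 3 + 5 = 92.
Iteration 4: 92 < 93 holds -> v = 92 * 3 + 5 = 281.
Iteration 5: 281 < 93 fails; recursion stops.
SUM(v) = 1 + 8 + 29 + 92 + 281 = 411.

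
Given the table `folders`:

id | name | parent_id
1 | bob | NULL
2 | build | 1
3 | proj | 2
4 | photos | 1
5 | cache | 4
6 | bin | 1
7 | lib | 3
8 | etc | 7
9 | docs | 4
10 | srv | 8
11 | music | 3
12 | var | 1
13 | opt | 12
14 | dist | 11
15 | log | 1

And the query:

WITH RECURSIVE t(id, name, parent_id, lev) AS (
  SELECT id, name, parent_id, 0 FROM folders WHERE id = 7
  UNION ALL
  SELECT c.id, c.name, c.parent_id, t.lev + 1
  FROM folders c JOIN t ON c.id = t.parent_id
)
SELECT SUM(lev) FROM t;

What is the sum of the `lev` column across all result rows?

6

Base: id=7 (lib), parent_id=3, lev 0.
Iteration 1: join on id=3 -> proj (id 3, parent_id=2, lev 1).
Iteration 2: join on id=2 -> build (id 2, parent_id=1, lev 2).
Iteration 3: join on id=1 -> bob (id 1, parent_id=NULL, lev 3).
Iteration 4: parent_id is NULL; no match; recursion stops.
SUM(lev) = 0 + 1 + 2 + 3 = 6.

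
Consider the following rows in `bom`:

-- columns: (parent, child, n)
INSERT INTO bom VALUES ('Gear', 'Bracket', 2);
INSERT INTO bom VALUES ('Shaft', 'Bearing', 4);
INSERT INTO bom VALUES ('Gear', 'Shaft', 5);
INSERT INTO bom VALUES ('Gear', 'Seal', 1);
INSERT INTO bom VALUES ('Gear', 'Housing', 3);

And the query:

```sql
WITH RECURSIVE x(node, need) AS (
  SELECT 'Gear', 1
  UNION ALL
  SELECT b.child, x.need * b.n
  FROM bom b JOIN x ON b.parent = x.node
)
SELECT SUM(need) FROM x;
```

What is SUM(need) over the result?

32

Base: (Gear, need=1).
Iteration 1: components of {Gear} -> Bracket = 1*2 = 2, Housing = 1*3 = 3, Seal = 1*1 = 1, Shaft = 1*5 = 5.
Iteration 2: components of {Bracket,Housing,Seal,Shaft} -> Bearing = 5*4 = 20.
Iteration 3: no further components; recursion stops.
SUM(need) = 1 + 1 + 2 + 5 + 3 + 20 = 32.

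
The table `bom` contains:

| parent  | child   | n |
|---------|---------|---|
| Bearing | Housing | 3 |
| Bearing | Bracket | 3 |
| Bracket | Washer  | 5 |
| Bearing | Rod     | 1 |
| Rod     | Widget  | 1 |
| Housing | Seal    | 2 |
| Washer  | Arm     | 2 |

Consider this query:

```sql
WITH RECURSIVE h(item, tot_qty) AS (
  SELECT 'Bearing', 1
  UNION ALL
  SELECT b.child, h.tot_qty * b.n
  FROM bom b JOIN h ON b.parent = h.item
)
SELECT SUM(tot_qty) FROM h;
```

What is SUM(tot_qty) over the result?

Base: (Bearing, tot_qty=1).
Iteration 1: components of {Bearing} -> Bracket = 1*3 = 3, Housing = 1*3 = 3, Rod = 1*1 = 1.
Iteration 2: components of {Bracket,Housing,Rod} -> Seal = 3*2 = 6, Washer = 3*5 = 15, Widget = 1*1 = 1.
Iteration 3: components of {Seal,Washer,Widget} -> Arm = 15*2 = 30.
Iteration 4: no further components; recursion stops.
SUM(tot_qty) = 1 + 3 + 3 + 1 + 6 + 15 + 1 + 30 = 60.

60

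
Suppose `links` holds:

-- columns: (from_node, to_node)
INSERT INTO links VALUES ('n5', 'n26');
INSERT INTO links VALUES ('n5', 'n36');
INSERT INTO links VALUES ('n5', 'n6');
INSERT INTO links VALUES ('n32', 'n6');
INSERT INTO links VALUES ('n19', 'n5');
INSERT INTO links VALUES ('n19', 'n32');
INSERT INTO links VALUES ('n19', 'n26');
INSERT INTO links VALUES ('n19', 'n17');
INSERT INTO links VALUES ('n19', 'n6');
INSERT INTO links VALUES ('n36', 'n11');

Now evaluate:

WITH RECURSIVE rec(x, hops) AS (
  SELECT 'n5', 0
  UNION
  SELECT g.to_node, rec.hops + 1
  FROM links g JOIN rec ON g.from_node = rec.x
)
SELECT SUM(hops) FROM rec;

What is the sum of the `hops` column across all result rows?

Base: (n5, hops=0).
Iteration 1: edges from {n5} -> (n26, hops=1), (n36, hops=1), (n6, hops=1).
Iteration 2: edges from {n26,n36,n6} -> (n11, hops=2).
Iteration 3: no outgoing edges from {n11}; recursion stops.
SUM(hops) = 0 + 1 + 1 + 1 + 2 = 5.

5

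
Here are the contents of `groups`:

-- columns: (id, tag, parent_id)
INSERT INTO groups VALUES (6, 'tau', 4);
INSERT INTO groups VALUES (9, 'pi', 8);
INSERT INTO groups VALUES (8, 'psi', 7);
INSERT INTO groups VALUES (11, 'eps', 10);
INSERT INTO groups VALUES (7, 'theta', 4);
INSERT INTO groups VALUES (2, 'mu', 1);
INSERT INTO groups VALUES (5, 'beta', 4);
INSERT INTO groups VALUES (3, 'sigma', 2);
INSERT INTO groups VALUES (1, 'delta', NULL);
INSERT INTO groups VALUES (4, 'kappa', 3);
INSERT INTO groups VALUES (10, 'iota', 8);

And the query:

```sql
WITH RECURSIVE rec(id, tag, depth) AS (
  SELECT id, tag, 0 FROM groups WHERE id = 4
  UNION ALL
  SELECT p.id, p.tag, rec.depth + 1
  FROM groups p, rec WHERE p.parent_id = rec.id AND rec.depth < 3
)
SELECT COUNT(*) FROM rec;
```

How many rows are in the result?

Base: id=4 (kappa) at depth 0.
Iteration 1: rows with parent_id in {4} -> beta (id 5, depth 1), tau (id 6, depth 1), theta (id 7, depth 1).
Iteration 2: rows with parent_id in {5,6,7} -> psi (id 8, depth 2).
Iteration 3: rows with parent_id in {8} -> pi (id 9, depth 3), iota (id 10, depth 3).
Iteration 4: depth < 3 fails for all current rows; recursion stops.
Total rows emitted: 7.

7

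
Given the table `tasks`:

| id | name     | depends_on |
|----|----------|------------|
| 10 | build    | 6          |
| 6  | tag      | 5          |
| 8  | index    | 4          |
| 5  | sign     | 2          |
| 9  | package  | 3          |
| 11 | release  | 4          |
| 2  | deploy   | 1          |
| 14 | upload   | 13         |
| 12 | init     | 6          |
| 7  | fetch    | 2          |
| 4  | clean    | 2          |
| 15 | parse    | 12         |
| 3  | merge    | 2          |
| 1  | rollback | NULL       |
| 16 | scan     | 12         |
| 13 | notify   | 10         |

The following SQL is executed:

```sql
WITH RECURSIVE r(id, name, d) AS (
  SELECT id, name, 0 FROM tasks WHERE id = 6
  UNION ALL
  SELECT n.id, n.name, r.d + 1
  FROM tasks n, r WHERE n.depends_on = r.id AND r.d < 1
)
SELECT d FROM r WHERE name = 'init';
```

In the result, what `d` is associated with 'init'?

1

Base: id=6 (tag) at d 0.
Iteration 1: rows with depends_on in {6} -> build (id 10, d 1), init (id 12, d 1).
Iteration 2: d < 1 fails for all current rows; recursion stops.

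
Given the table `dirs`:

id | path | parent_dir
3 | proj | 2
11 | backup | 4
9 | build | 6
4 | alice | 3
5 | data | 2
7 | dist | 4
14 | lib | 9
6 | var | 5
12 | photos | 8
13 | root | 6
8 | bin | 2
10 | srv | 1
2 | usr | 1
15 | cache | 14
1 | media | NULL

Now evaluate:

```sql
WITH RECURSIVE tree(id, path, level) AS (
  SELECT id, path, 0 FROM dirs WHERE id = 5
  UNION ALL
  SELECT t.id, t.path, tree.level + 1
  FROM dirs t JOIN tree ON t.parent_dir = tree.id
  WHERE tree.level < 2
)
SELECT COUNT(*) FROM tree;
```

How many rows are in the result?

4

Base: id=5 (data) at level 0.
Iteration 1: rows with parent_dir in {5} -> var (id 6, level 1).
Iteration 2: rows with parent_dir in {6} -> build (id 9, level 2), root (id 13, level 2).
Iteration 3: level < 2 fails for all current rows; recursion stops.
Total rows emitted: 4.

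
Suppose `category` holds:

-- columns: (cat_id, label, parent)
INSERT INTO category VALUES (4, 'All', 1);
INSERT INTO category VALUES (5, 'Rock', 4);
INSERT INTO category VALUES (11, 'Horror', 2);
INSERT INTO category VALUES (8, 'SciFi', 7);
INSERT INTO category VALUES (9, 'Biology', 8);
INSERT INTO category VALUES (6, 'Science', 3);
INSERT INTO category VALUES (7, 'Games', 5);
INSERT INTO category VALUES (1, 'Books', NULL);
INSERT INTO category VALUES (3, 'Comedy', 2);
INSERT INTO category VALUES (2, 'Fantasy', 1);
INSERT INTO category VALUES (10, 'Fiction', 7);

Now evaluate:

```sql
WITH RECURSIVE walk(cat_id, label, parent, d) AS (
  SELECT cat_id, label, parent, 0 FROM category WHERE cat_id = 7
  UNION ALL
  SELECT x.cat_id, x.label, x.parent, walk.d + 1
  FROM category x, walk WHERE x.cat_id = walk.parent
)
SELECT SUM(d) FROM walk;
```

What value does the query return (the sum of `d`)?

6

Base: cat_id=7 (Games), parent=5, d 0.
Iteration 1: join on cat_id=5 -> Rock (id 5, parent=4, d 1).
Iteration 2: join on cat_id=4 -> All (id 4, parent=1, d 2).
Iteration 3: join on cat_id=1 -> Books (id 1, parent=NULL, d 3).
Iteration 4: parent is NULL; no match; recursion stops.
SUM(d) = 0 + 1 + 2 + 3 = 6.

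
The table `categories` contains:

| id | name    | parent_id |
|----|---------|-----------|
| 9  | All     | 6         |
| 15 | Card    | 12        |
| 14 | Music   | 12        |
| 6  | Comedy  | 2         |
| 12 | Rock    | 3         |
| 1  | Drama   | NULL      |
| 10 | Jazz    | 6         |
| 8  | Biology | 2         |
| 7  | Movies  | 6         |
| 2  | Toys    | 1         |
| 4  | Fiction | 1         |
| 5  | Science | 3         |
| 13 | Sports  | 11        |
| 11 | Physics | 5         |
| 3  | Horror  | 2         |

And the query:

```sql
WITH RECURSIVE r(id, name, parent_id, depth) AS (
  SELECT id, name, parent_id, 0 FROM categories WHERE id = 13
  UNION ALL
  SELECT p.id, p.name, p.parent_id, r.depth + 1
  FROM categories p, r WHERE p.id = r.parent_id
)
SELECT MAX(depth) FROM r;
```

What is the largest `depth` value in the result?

Base: id=13 (Sports), parent_id=11, depth 0.
Iteration 1: join on id=11 -> Physics (id 11, parent_id=5, depth 1).
Iteration 2: join on id=5 -> Science (id 5, parent_id=3, depth 2).
Iteration 3: join on id=3 -> Horror (id 3, parent_id=2, depth 3).
Iteration 4: join on id=2 -> Toys (id 2, parent_id=1, depth 4).
Iteration 5: join on id=1 -> Drama (id 1, parent_id=NULL, depth 5).
Iteration 6: parent_id is NULL; no match; recursion stops.
depth values: 0, 1, 2, 3, 4, 5; the maximum is 5.

5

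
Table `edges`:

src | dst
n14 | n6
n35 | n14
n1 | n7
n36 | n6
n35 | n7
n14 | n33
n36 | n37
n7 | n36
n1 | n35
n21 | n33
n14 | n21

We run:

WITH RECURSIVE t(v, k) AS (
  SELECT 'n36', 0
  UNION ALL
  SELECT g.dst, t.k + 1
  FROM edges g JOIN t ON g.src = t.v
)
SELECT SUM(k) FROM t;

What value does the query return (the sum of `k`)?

2

Base: (n36, k=0).
Iteration 1: edges from {n36} -> (n37, k=1), (n6, k=1).
Iteration 2: no outgoing edges from {n37,n6}; recursion stops.
SUM(k) = 0 + 1 + 1 = 2.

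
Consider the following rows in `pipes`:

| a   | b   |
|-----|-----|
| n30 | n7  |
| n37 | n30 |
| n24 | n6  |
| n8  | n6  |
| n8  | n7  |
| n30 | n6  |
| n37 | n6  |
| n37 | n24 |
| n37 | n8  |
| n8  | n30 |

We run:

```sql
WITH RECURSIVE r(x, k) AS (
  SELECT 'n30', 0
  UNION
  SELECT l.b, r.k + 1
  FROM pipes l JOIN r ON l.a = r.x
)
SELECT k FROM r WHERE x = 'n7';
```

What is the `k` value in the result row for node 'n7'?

Base: (n30, k=0).
Iteration 1: edges from {n30} -> (n6, k=1), (n7, k=1).
Iteration 2: no outgoing edges from {n6,n7}; recursion stops.

1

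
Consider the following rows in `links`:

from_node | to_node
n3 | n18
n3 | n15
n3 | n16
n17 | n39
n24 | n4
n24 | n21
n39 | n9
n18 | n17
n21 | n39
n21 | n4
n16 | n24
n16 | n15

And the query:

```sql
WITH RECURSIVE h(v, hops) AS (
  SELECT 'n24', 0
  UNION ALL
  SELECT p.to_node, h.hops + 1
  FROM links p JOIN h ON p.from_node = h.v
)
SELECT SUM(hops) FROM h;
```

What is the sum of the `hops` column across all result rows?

9

Base: (n24, hops=0).
Iteration 1: edges from {n24} -> (n21, hops=1), (n4, hops=1).
Iteration 2: edges from {n21,n4} -> (n39, hops=2), (n4, hops=2).
Iteration 3: edges from {n39,n4} -> (n9, hops=3).
Iteration 4: no outgoing edges from {n9}; recursion stops.
SUM(hops) = 0 + 1 + 1 + 2 + 2 + 3 = 9.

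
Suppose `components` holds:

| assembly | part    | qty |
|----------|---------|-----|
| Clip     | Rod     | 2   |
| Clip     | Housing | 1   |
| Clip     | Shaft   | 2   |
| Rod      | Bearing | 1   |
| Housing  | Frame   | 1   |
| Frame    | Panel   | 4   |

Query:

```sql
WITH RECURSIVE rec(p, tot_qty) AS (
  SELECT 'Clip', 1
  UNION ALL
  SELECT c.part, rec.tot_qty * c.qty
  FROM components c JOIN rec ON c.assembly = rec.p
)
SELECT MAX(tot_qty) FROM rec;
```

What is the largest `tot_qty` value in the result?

Base: (Clip, tot_qty=1).
Iteration 1: components of {Clip} -> Housing = 1*1 = 1, Rod = 1*2 = 2, Shaft = 1*2 = 2.
Iteration 2: components of {Housing,Rod,Shaft} -> Bearing = 2*1 = 2, Frame = 1*1 = 1.
Iteration 3: components of {Bearing,Frame} -> Panel = 1*4 = 4.
Iteration 4: no further components; recursion stops.
tot_qty values: 1, 2, 1, 2, 2, 1, 4; the maximum is 4.

4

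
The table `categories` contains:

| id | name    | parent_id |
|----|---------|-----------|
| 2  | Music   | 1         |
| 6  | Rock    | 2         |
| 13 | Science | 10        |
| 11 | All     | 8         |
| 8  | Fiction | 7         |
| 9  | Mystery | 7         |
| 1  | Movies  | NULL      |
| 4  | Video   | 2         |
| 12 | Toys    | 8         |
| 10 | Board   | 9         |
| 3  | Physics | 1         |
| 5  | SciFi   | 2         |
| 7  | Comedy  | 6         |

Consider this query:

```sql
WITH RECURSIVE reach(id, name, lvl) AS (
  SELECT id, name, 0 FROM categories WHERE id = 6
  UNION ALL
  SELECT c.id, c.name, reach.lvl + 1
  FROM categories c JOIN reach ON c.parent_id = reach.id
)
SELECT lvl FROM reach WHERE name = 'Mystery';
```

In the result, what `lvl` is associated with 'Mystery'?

Base: id=6 (Rock) at lvl 0.
Iteration 1: rows with parent_id in {6} -> Comedy (id 7, lvl 1).
Iteration 2: rows with parent_id in {7} -> Fiction (id 8, lvl 2), Mystery (id 9, lvl 2).
Iteration 3: rows with parent_id in {8,9} -> Board (id 10, lvl 3), All (id 11, lvl 3), Toys (id 12, lvl 3).
Iteration 4: rows with parent_id in {10,11,12} -> Science (id 13, lvl 4).
Iteration 5: no rows with parent_id in {13}; recursion stops.

2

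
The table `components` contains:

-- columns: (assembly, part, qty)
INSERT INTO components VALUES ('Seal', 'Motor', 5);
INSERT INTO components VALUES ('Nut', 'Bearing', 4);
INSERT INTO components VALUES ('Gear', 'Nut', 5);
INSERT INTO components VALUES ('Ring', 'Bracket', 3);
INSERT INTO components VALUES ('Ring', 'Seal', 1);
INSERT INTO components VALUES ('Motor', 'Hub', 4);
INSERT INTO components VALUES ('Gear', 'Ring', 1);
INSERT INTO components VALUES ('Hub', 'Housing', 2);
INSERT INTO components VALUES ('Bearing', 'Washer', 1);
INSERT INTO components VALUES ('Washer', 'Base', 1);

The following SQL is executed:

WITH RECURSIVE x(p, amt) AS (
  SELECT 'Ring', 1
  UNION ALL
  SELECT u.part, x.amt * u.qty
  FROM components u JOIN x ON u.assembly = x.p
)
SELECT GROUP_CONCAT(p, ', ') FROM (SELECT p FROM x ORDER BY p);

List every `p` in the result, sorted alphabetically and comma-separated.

Base: (Ring, amt=1).
Iteration 1: components of {Ring} -> Bracket = 1*3 = 3, Seal = 1*1 = 1.
Iteration 2: components of {Bracket,Seal} -> Motor = 1*5 = 5.
Iteration 3: components of {Motor} -> Hub = 5*4 = 20.
Iteration 4: components of {Hub} -> Housing = 20*2 = 40.
Iteration 5: no further components; recursion stops.

Bracket, Housing, Hub, Motor, Ring, Seal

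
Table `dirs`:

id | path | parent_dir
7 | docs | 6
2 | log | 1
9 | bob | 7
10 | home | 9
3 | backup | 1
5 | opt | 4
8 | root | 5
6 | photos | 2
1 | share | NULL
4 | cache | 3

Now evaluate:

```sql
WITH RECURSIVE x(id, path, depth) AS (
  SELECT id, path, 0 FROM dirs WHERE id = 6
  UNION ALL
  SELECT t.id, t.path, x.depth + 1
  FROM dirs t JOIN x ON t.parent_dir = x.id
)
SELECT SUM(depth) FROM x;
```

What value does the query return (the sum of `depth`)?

Base: id=6 (photos) at depth 0.
Iteration 1: rows with parent_dir in {6} -> docs (id 7, depth 1).
Iteration 2: rows with parent_dir in {7} -> bob (id 9, depth 2).
Iteration 3: rows with parent_dir in {9} -> home (id 10, depth 3).
Iteration 4: no rows with parent_dir in {10}; recursion stops.
SUM(depth) = 0 + 1 + 2 + 3 = 6.

6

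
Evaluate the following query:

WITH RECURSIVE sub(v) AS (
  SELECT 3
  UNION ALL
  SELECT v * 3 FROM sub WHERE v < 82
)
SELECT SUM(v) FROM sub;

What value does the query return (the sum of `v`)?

363

Base: v=3.
Iteration 1: 3 < 82 holds -> v = 3 * 3 = 9.
Iteration 2: 9 < 82 holds -> v = 9 * 3 = 27.
Iteration 3: 27 < 82 holds -> v = 27 * 3 = 81.
Iteration 4: 81 < 82 holds -> v = 81 * 3 = 243.
Iteration 5: 243 < 82 fails; recursion stops.
SUM(v) = 3 + 9 + 27 + 81 + 243 = 363.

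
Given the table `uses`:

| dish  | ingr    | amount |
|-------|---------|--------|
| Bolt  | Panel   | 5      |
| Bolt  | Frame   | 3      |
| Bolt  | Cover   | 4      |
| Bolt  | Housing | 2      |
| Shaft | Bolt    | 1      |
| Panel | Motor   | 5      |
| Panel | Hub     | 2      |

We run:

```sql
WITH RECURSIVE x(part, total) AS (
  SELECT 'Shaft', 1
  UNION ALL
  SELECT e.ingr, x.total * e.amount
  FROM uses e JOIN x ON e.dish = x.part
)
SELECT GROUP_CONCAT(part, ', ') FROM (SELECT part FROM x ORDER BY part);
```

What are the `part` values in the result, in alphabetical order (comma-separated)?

Base: (Shaft, total=1).
Iteration 1: components of {Shaft} -> Bolt = 1*1 = 1.
Iteration 2: components of {Bolt} -> Cover = 1*4 = 4, Frame = 1*3 = 3, Housing = 1*2 = 2, Panel = 1*5 = 5.
Iteration 3: components of {Cover,Frame,Housing,Panel} -> Hub = 5*2 = 10, Motor = 5*5 = 25.
Iteration 4: no further components; recursion stops.

Bolt, Cover, Frame, Housing, Hub, Motor, Panel, Shaft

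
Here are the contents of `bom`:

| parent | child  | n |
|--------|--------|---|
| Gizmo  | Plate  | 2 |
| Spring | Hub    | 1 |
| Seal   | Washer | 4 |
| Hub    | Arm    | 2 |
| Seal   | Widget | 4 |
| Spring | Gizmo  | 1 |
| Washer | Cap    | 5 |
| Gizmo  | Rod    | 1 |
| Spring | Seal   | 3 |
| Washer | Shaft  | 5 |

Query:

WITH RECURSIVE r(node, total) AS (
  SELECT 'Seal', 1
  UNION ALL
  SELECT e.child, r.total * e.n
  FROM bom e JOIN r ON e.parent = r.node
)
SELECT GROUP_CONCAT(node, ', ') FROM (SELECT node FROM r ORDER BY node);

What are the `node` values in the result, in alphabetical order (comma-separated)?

Cap, Seal, Shaft, Washer, Widget

Base: (Seal, total=1).
Iteration 1: components of {Seal} -> Washer = 1*4 = 4, Widget = 1*4 = 4.
Iteration 2: components of {Washer,Widget} -> Cap = 4*5 = 20, Shaft = 4*5 = 20.
Iteration 3: no further components; recursion stops.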